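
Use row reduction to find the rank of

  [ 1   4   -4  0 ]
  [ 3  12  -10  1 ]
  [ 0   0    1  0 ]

Subtract 3 times ρ1 from ρ2.
  [ 1  4  -4  0 ]
  [ 0  0   2  1 ]
  [ 0  0   1  0 ]
Multiply ρ2 by 1/2.
  [ 1  4  -4    0 ]
  [ 0  0   1  1/2 ]
  [ 0  0   1    0 ]
Subtract ρ2 from ρ3.
  [ 1  4  -4     0 ]
  [ 0  0   1   1/2 ]
  [ 0  0   0  -1/2 ]
Multiply ρ3 by -2.
  [ 1  4  -4    0 ]
  [ 0  0   1  1/2 ]
  [ 0  0   0    1 ]
Subtract 1/2 times ρ3 from ρ2.
  [ 1  4  -4  0 ]
  [ 0  0   1  0 ]
  [ 0  0   0  1 ]
Add 4 times ρ2 to ρ1.
  [ 1  4  0  0 ]
  [ 0  0  1  0 ]
  [ 0  0  0  1 ]
The reduced form has 3 nonzero rows.

rank = 3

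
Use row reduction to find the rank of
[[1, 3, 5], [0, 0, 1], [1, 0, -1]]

rank = 3

R3 := R3 − R1
  [ 1   3   5 ]
  [ 0   0   1 ]
  [ 0  -3  -6 ]
R2 <-> R3
  [ 1   3   5 ]
  [ 0  -3  -6 ]
  [ 0   0   1 ]
R2 := -1/3·R2
  [ 1  3  5 ]
  [ 0  1  2 ]
  [ 0  0  1 ]
R2 := R2 − 2·R3
  [ 1  3  5 ]
  [ 0  1  0 ]
  [ 0  0  1 ]
R1 := R1 − 5·R3
  [ 1  3  0 ]
  [ 0  1  0 ]
  [ 0  0  1 ]
R1 := R1 − 3·R2
  [ 1  0  0 ]
  [ 0  1  0 ]
  [ 0  0  1 ]
The reduced form has 3 nonzero rows.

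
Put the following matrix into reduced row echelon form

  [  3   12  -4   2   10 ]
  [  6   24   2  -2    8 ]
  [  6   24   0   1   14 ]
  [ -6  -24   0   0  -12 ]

Multiply R1 by 1/3.
  [  1    4  -4/3  2/3  10/3 ]
  [  6   24     2   -2     8 ]
  [  6   24     0    1    14 ]
  [ -6  -24     0    0   -12 ]
Subtract 6 times R1 from R2.
  [  1    4  -4/3  2/3  10/3 ]
  [  0    0    10   -6   -12 ]
  [  6   24     0    1    14 ]
  [ -6  -24     0    0   -12 ]
Subtract 6 times R1 from R3.
  [  1    4  -4/3  2/3  10/3 ]
  [  0    0    10   -6   -12 ]
  [  0    0     8   -3    -6 ]
  [ -6  -24     0    0   -12 ]
Add 6 times R1 to R4.
  [ 1  4  -4/3  2/3  10/3 ]
  [ 0  0    10   -6   -12 ]
  [ 0  0     8   -3    -6 ]
  [ 0  0    -8    4     8 ]
Multiply R2 by 1/10.
  [ 1  4  -4/3   2/3  10/3 ]
  [ 0  0     1  -3/5  -6/5 ]
  [ 0  0     8    -3    -6 ]
  [ 0  0    -8     4     8 ]
Subtract 8 times R2 from R3.
  [ 1  4  -4/3   2/3  10/3 ]
  [ 0  0     1  -3/5  -6/5 ]
  [ 0  0     0   9/5  18/5 ]
  [ 0  0    -8     4     8 ]
Add 8 times R2 to R4.
  [ 1  4  -4/3   2/3  10/3 ]
  [ 0  0     1  -3/5  -6/5 ]
  [ 0  0     0   9/5  18/5 ]
  [ 0  0     0  -4/5  -8/5 ]
Multiply R3 by 5/9.
  [ 1  4  -4/3   2/3  10/3 ]
  [ 0  0     1  -3/5  -6/5 ]
  [ 0  0     0     1     2 ]
  [ 0  0     0  -4/5  -8/5 ]
Add 4/5 times R3 to R4.
  [ 1  4  -4/3   2/3  10/3 ]
  [ 0  0     1  -3/5  -6/5 ]
  [ 0  0     0     1     2 ]
  [ 0  0     0     0     0 ]
Add 3/5 times R3 to R2.
  [ 1  4  -4/3  2/3  10/3 ]
  [ 0  0     1    0     0 ]
  [ 0  0     0    1     2 ]
  [ 0  0     0    0     0 ]
Subtract 2/3 times R3 from R1.
  [ 1  4  -4/3  0  2 ]
  [ 0  0     1  0  0 ]
  [ 0  0     0  1  2 ]
  [ 0  0     0  0  0 ]
Add 4/3 times R2 to R1.
  [ 1  4  0  0  2 ]
  [ 0  0  1  0  0 ]
  [ 0  0  0  1  2 ]
  [ 0  0  0  0  0 ]

[[1, 4, 0, 0, 2], [0, 0, 1, 0, 0], [0, 0, 0, 1, 2], [0, 0, 0, 0, 0]]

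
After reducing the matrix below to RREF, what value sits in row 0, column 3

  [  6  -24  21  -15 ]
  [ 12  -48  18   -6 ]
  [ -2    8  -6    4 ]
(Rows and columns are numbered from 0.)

1

r1 := 1/6·r1
  [  1   -4  7/2  -5/2 ]
  [ 12  -48   18    -6 ]
  [ -2    8   -6     4 ]
r2 := r2 − 12·r1
  [  1  -4  7/2  -5/2 ]
  [  0   0  -24    24 ]
  [ -2   8   -6     4 ]
r3 := r3 + 2·r1
  [ 1  -4  7/2  -5/2 ]
  [ 0   0  -24    24 ]
  [ 0   0    1    -1 ]
r2 := -1/24·r2
  [ 1  -4  7/2  -5/2 ]
  [ 0   0    1    -1 ]
  [ 0   0    1    -1 ]
r3 := r3 − r2
  [ 1  -4  7/2  -5/2 ]
  [ 0   0    1    -1 ]
  [ 0   0    0     0 ]
r1 := r1 − 7/2·r2
  [ 1  -4  0   1 ]
  [ 0   0  1  -1 ]
  [ 0   0  0   0 ]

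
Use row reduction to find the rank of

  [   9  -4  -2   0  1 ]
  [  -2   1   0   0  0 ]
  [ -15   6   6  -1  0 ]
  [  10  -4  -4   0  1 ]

ρ1 -> 1/9·ρ1
  [   1  -4/9  -2/9   0  1/9 ]
  [  -2     1     0   0    0 ]
  [ -15     6     6  -1    0 ]
  [  10    -4    -4   0    1 ]
ρ2 -> ρ2 + 2·ρ1
  [   1  -4/9  -2/9   0  1/9 ]
  [   0   1/9  -4/9   0  2/9 ]
  [ -15     6     6  -1    0 ]
  [  10    -4    -4   0    1 ]
ρ3 -> ρ3 + 15·ρ1
  [  1  -4/9  -2/9   0  1/9 ]
  [  0   1/9  -4/9   0  2/9 ]
  [  0  -2/3   8/3  -1  5/3 ]
  [ 10    -4    -4   0    1 ]
ρ4 -> ρ4 − 10·ρ1
  [ 1  -4/9   -2/9   0   1/9 ]
  [ 0   1/9   -4/9   0   2/9 ]
  [ 0  -2/3    8/3  -1   5/3 ]
  [ 0   4/9  -16/9   0  -1/9 ]
ρ2 -> 9·ρ2
  [ 1  -4/9   -2/9   0   1/9 ]
  [ 0     1     -4   0     2 ]
  [ 0  -2/3    8/3  -1   5/3 ]
  [ 0   4/9  -16/9   0  -1/9 ]
ρ3 -> ρ3 + 2/3·ρ2
  [ 1  -4/9   -2/9   0   1/9 ]
  [ 0     1     -4   0     2 ]
  [ 0     0      0  -1     3 ]
  [ 0   4/9  -16/9   0  -1/9 ]
ρ4 -> ρ4 − 4/9·ρ2
  [ 1  -4/9  -2/9   0  1/9 ]
  [ 0     1    -4   0    2 ]
  [ 0     0     0  -1    3 ]
  [ 0     0     0   0   -1 ]
ρ3 -> -1·ρ3
  [ 1  -4/9  -2/9  0  1/9 ]
  [ 0     1    -4  0    2 ]
  [ 0     0     0  1   -3 ]
  [ 0     0     0  0   -1 ]
ρ4 -> -1·ρ4
  [ 1  -4/9  -2/9  0  1/9 ]
  [ 0     1    -4  0    2 ]
  [ 0     0     0  1   -3 ]
  [ 0     0     0  0    1 ]
ρ3 -> ρ3 + 3·ρ4
  [ 1  -4/9  -2/9  0  1/9 ]
  [ 0     1    -4  0    2 ]
  [ 0     0     0  1    0 ]
  [ 0     0     0  0    1 ]
ρ2 -> ρ2 − 2·ρ4
  [ 1  -4/9  -2/9  0  1/9 ]
  [ 0     1    -4  0    0 ]
  [ 0     0     0  1    0 ]
  [ 0     0     0  0    1 ]
ρ1 -> ρ1 − 1/9·ρ4
  [ 1  -4/9  -2/9  0  0 ]
  [ 0     1    -4  0  0 ]
  [ 0     0     0  1  0 ]
  [ 0     0     0  0  1 ]
ρ1 -> ρ1 + 4/9·ρ2
  [ 1  0  -2  0  0 ]
  [ 0  1  -4  0  0 ]
  [ 0  0   0  1  0 ]
  [ 0  0   0  0  1 ]
The reduced form has 4 nonzero rows.

rank = 4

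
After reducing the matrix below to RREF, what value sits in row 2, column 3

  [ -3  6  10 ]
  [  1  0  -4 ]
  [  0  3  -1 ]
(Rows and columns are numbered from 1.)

-1/3

R1 → -1/3·R1
  [ 1  -2  -10/3 ]
  [ 1   0     -4 ]
  [ 0   3     -1 ]
R2 → R2 − R1
  [ 1  -2  -10/3 ]
  [ 0   2   -2/3 ]
  [ 0   3     -1 ]
R2 → 1/2·R2
  [ 1  -2  -10/3 ]
  [ 0   1   -1/3 ]
  [ 0   3     -1 ]
R3 → R3 − 3·R2
  [ 1  -2  -10/3 ]
  [ 0   1   -1/3 ]
  [ 0   0      0 ]
R1 → R1 + 2·R2
  [ 1  0    -4 ]
  [ 0  1  -1/3 ]
  [ 0  0     0 ]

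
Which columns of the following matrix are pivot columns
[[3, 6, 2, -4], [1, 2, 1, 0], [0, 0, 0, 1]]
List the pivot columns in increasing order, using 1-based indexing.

1, 3, 4

ρ1 → 1/3·ρ1
  [ 1  2  2/3  -4/3 ]
  [ 1  2    1     0 ]
  [ 0  0    0     1 ]
ρ2 → ρ2 − ρ1
  [ 1  2  2/3  -4/3 ]
  [ 0  0  1/3   4/3 ]
  [ 0  0    0     1 ]
ρ2 → 3·ρ2
  [ 1  2  2/3  -4/3 ]
  [ 0  0    1     4 ]
  [ 0  0    0     1 ]
ρ2 → ρ2 − 4·ρ3
  [ 1  2  2/3  -4/3 ]
  [ 0  0    1     0 ]
  [ 0  0    0     1 ]
ρ1 → ρ1 + 4/3·ρ3
  [ 1  2  2/3  0 ]
  [ 0  0    1  0 ]
  [ 0  0    0  1 ]
ρ1 → ρ1 − 2/3·ρ2
  [ 1  2  0  0 ]
  [ 0  0  1  0 ]
  [ 0  0  0  1 ]
Pivot columns are the columns containing a leading 1.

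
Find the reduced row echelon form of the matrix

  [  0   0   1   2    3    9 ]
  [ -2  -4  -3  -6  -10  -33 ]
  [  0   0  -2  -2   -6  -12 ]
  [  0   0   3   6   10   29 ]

[[1, 2, 0, 0, 0, 2], [0, 0, 1, 0, 0, -3], [0, 0, 0, 1, 0, 3], [0, 0, 0, 0, 1, 2]]

Swap r1 and r2.
Multiply r1 by -1/2.
Add 2 times r2 to r3.
Subtract 3 times r2 from r4.
Multiply r3 by 1/2.
Subtract 3 times r4 from r2.
Subtract 5 times r4 from r1.
Subtract 2 times r3 from r2.
Subtract 3 times r3 from r1.
Subtract 3/2 times r2 from r1.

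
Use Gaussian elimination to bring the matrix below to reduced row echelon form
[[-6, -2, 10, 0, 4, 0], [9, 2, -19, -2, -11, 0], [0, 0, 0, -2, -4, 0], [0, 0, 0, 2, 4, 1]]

[[1, 0, -3, 0, -1, 0], [0, 1, 4, 0, 1, 0], [0, 0, 0, 1, 2, 0], [0, 0, 0, 0, 0, 1]]

r1 ← -1/6·r1
  [ 1  1/3  -5/3   0  -2/3  0 ]
  [ 9    2   -19  -2   -11  0 ]
  [ 0    0     0  -2    -4  0 ]
  [ 0    0     0   2     4  1 ]
r2 ← r2 − 9·r1
  [ 1  1/3  -5/3   0  -2/3  0 ]
  [ 0   -1    -4  -2    -5  0 ]
  [ 0    0     0  -2    -4  0 ]
  [ 0    0     0   2     4  1 ]
r2 ← -1·r2
  [ 1  1/3  -5/3   0  -2/3  0 ]
  [ 0    1     4   2     5  0 ]
  [ 0    0     0  -2    -4  0 ]
  [ 0    0     0   2     4  1 ]
r3 ← -1/2·r3
  [ 1  1/3  -5/3  0  -2/3  0 ]
  [ 0    1     4  2     5  0 ]
  [ 0    0     0  1     2  0 ]
  [ 0    0     0  2     4  1 ]
r4 ← r4 − 2·r3
  [ 1  1/3  -5/3  0  -2/3  0 ]
  [ 0    1     4  2     5  0 ]
  [ 0    0     0  1     2  0 ]
  [ 0    0     0  0     0  1 ]
r2 ← r2 − 2·r3
  [ 1  1/3  -5/3  0  -2/3  0 ]
  [ 0    1     4  0     1  0 ]
  [ 0    0     0  1     2  0 ]
  [ 0    0     0  0     0  1 ]
r1 ← r1 − 1/3·r2
  [ 1  0  -3  0  -1  0 ]
  [ 0  1   4  0   1  0 ]
  [ 0  0   0  1   2  0 ]
  [ 0  0   0  0   0  1 ]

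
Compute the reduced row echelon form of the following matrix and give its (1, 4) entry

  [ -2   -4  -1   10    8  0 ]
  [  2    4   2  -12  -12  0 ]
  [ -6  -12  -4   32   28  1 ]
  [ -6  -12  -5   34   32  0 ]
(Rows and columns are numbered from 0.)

R1 → -1/2·R1
  [  1    2  1/2   -5   -4  0 ]
  [  2    4    2  -12  -12  0 ]
  [ -6  -12   -4   32   28  1 ]
  [ -6  -12   -5   34   32  0 ]
R2 → R2 − 2·R1
  [  1    2  1/2  -5  -4  0 ]
  [  0    0    1  -2  -4  0 ]
  [ -6  -12   -4  32  28  1 ]
  [ -6  -12   -5  34  32  0 ]
R3 → R3 + 6·R1
  [  1    2  1/2  -5  -4  0 ]
  [  0    0    1  -2  -4  0 ]
  [  0    0   -1   2   4  1 ]
  [ -6  -12   -5  34  32  0 ]
R4 → R4 + 6·R1
  [ 1  2  1/2  -5  -4  0 ]
  [ 0  0    1  -2  -4  0 ]
  [ 0  0   -1   2   4  1 ]
  [ 0  0   -2   4   8  0 ]
R3 → R3 + R2
  [ 1  2  1/2  -5  -4  0 ]
  [ 0  0    1  -2  -4  0 ]
  [ 0  0    0   0   0  1 ]
  [ 0  0   -2   4   8  0 ]
R4 → R4 + 2·R2
  [ 1  2  1/2  -5  -4  0 ]
  [ 0  0    1  -2  -4  0 ]
  [ 0  0    0   0   0  1 ]
  [ 0  0    0   0   0  0 ]
R1 → R1 − 1/2·R2
  [ 1  2  0  -4  -2  0 ]
  [ 0  0  1  -2  -4  0 ]
  [ 0  0  0   0   0  1 ]
  [ 0  0  0   0   0  0 ]

-4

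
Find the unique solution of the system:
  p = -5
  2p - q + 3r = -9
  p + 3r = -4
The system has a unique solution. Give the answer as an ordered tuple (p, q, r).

(-5, 0, 1/3)

Form the augmented matrix and row-reduce:
  [ 1   0  0  |  -5 ]
  [ 2  -1  3  |  -9 ]
  [ 1   0  3  |  -4 ]
Subtract 2 times R1 from R2.
Subtract R1 from R3.
Multiply R2 by -1.
Multiply R3 by 1/3.
Add 3 times R3 to R2.
Reading off the last column: p = -5, q = 0, r = 1/3.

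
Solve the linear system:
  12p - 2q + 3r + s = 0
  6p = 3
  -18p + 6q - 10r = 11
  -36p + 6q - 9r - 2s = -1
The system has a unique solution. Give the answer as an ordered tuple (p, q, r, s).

(1/2, -5, -5, -1)

Form the augmented matrix and row-reduce:
  [  12  -2    3   1  |   0 ]
  [   6   0    0   0  |   3 ]
  [ -18   6  -10   0  |  11 ]
  [ -36   6   -9  -2  |  -1 ]
R1 -> 1/12·R1
  [   1  -1/6  1/4  1/12  |   0 ]
  [   6     0    0     0  |   3 ]
  [ -18     6  -10     0  |  11 ]
  [ -36     6   -9    -2  |  -1 ]
R2 -> R2 − 6·R1
  [   1  -1/6   1/4  1/12  |   0 ]
  [   0     1  -3/2  -1/2  |   3 ]
  [ -18     6   -10     0  |  11 ]
  [ -36     6    -9    -2  |  -1 ]
R3 -> R3 + 18·R1
  [   1  -1/6    1/4  1/12  |   0 ]
  [   0     1   -3/2  -1/2  |   3 ]
  [   0     3  -11/2   3/2  |  11 ]
  [ -36     6     -9    -2  |  -1 ]
R4 -> R4 + 36·R1
  [ 1  -1/6    1/4  1/12  |   0 ]
  [ 0     1   -3/2  -1/2  |   3 ]
  [ 0     3  -11/2   3/2  |  11 ]
  [ 0     0      0     1  |  -1 ]
R3 -> R3 − 3·R2
  [ 1  -1/6   1/4  1/12  |   0 ]
  [ 0     1  -3/2  -1/2  |   3 ]
  [ 0     0    -1     3  |   2 ]
  [ 0     0     0     1  |  -1 ]
R3 -> -1·R3
  [ 1  -1/6   1/4  1/12  |   0 ]
  [ 0     1  -3/2  -1/2  |   3 ]
  [ 0     0     1    -3  |  -2 ]
  [ 0     0     0     1  |  -1 ]
R3 -> R3 + 3·R4
  [ 1  -1/6   1/4  1/12  |   0 ]
  [ 0     1  -3/2  -1/2  |   3 ]
  [ 0     0     1     0  |  -5 ]
  [ 0     0     0     1  |  -1 ]
R2 -> R2 + 1/2·R4
  [ 1  -1/6   1/4  1/12  |    0 ]
  [ 0     1  -3/2     0  |  5/2 ]
  [ 0     0     1     0  |   -5 ]
  [ 0     0     0     1  |   -1 ]
R1 -> R1 − 1/12·R4
  [ 1  -1/6   1/4  0  |  1/12 ]
  [ 0     1  -3/2  0  |   5/2 ]
  [ 0     0     1  0  |    -5 ]
  [ 0     0     0  1  |    -1 ]
R2 -> R2 + 3/2·R3
  [ 1  -1/6  1/4  0  |  1/12 ]
  [ 0     1    0  0  |    -5 ]
  [ 0     0    1  0  |    -5 ]
  [ 0     0    0  1  |    -1 ]
R1 -> R1 − 1/4·R3
  [ 1  -1/6  0  0  |  4/3 ]
  [ 0     1  0  0  |   -5 ]
  [ 0     0  1  0  |   -5 ]
  [ 0     0  0  1  |   -1 ]
R1 -> R1 + 1/6·R2
  [ 1  0  0  0  |  1/2 ]
  [ 0  1  0  0  |   -5 ]
  [ 0  0  1  0  |   -5 ]
  [ 0  0  0  1  |   -1 ]
Reading off the last column: p = 1/2, q = -5, r = -5, s = -1.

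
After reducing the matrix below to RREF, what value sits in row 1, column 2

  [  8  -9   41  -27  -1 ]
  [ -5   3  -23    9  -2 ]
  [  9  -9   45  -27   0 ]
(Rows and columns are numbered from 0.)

ρ1 -> 1/8·ρ1
  [  1  -9/8  41/8  -27/8  -1/8 ]
  [ -5     3   -23      9    -2 ]
  [  9    -9    45    -27     0 ]
ρ2 -> ρ2 + 5·ρ1
  [ 1   -9/8  41/8  -27/8   -1/8 ]
  [ 0  -21/8  21/8  -63/8  -21/8 ]
  [ 9     -9    45    -27      0 ]
ρ3 -> ρ3 − 9·ρ1
  [ 1   -9/8  41/8  -27/8   -1/8 ]
  [ 0  -21/8  21/8  -63/8  -21/8 ]
  [ 0    9/8  -9/8   27/8    9/8 ]
ρ2 -> -8/21·ρ2
  [ 1  -9/8  41/8  -27/8  -1/8 ]
  [ 0     1    -1      3     1 ]
  [ 0   9/8  -9/8   27/8   9/8 ]
ρ3 -> ρ3 − 9/8·ρ2
  [ 1  -9/8  41/8  -27/8  -1/8 ]
  [ 0     1    -1      3     1 ]
  [ 0     0     0      0     0 ]
ρ1 -> ρ1 + 9/8·ρ2
  [ 1  0   4  0  1 ]
  [ 0  1  -1  3  1 ]
  [ 0  0   0  0  0 ]

-1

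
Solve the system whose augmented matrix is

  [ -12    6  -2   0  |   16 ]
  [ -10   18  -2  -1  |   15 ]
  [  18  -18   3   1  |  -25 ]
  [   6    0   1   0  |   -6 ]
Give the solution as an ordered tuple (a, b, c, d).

r1 := -1/12·r1
  [   1  -1/2  1/6   0  |  -4/3 ]
  [ -10    18   -2  -1  |    15 ]
  [  18   -18    3   1  |   -25 ]
  [   6     0    1   0  |    -6 ]
r2 := r2 + 10·r1
  [  1  -1/2   1/6   0  |  -4/3 ]
  [  0    13  -1/3  -1  |   5/3 ]
  [ 18   -18     3   1  |   -25 ]
  [  6     0     1   0  |    -6 ]
r3 := r3 − 18·r1
  [ 1  -1/2   1/6   0  |  -4/3 ]
  [ 0    13  -1/3  -1  |   5/3 ]
  [ 0    -9     0   1  |    -1 ]
  [ 6     0     1   0  |    -6 ]
r4 := r4 − 6·r1
  [ 1  -1/2   1/6   0  |  -4/3 ]
  [ 0    13  -1/3  -1  |   5/3 ]
  [ 0    -9     0   1  |    -1 ]
  [ 0     3     0   0  |     2 ]
r2 := 1/13·r2
  [ 1  -1/2    1/6      0  |  -4/3 ]
  [ 0     1  -1/39  -1/13  |  5/39 ]
  [ 0    -9      0      1  |    -1 ]
  [ 0     3      0      0  |     2 ]
r3 := r3 + 9·r2
  [ 1  -1/2    1/6      0  |  -4/3 ]
  [ 0     1  -1/39  -1/13  |  5/39 ]
  [ 0     0  -3/13   4/13  |  2/13 ]
  [ 0     3      0      0  |     2 ]
r4 := r4 − 3·r2
  [ 1  -1/2    1/6      0  |   -4/3 ]
  [ 0     1  -1/39  -1/13  |   5/39 ]
  [ 0     0  -3/13   4/13  |   2/13 ]
  [ 0     0   1/13   3/13  |  21/13 ]
r3 := -13/3·r3
  [ 1  -1/2    1/6      0  |   -4/3 ]
  [ 0     1  -1/39  -1/13  |   5/39 ]
  [ 0     0      1   -4/3  |   -2/3 ]
  [ 0     0   1/13   3/13  |  21/13 ]
r4 := r4 − 1/13·r3
  [ 1  -1/2    1/6      0  |  -4/3 ]
  [ 0     1  -1/39  -1/13  |  5/39 ]
  [ 0     0      1   -4/3  |  -2/3 ]
  [ 0     0      0    1/3  |   5/3 ]
r4 := 3·r4
  [ 1  -1/2    1/6      0  |  -4/3 ]
  [ 0     1  -1/39  -1/13  |  5/39 ]
  [ 0     0      1   -4/3  |  -2/3 ]
  [ 0     0      0      1  |     5 ]
r3 := r3 + 4/3·r4
  [ 1  -1/2    1/6      0  |  -4/3 ]
  [ 0     1  -1/39  -1/13  |  5/39 ]
  [ 0     0      1      0  |     6 ]
  [ 0     0      0      1  |     5 ]
r2 := r2 + 1/13·r4
  [ 1  -1/2    1/6  0  |   -4/3 ]
  [ 0     1  -1/39  0  |  20/39 ]
  [ 0     0      1  0  |      6 ]
  [ 0     0      0  1  |      5 ]
r2 := r2 + 1/39·r3
  [ 1  -1/2  1/6  0  |  -4/3 ]
  [ 0     1    0  0  |   2/3 ]
  [ 0     0    1  0  |     6 ]
  [ 0     0    0  1  |     5 ]
r1 := r1 − 1/6·r3
  [ 1  -1/2  0  0  |  -7/3 ]
  [ 0     1  0  0  |   2/3 ]
  [ 0     0  1  0  |     6 ]
  [ 0     0  0  1  |     5 ]
r1 := r1 + 1/2·r2
  [ 1  0  0  0  |   -2 ]
  [ 0  1  0  0  |  2/3 ]
  [ 0  0  1  0  |    6 ]
  [ 0  0  0  1  |    5 ]
Reading off the last column: a = -2, b = 2/3, c = 6, d = 5.

(-2, 2/3, 6, 5)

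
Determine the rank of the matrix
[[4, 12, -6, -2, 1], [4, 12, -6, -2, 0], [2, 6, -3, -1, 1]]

Multiply r1 by 1/4.
  [ 1   3  -3/2  -1/2  1/4 ]
  [ 4  12    -6    -2    0 ]
  [ 2   6    -3    -1    1 ]
Subtract 4 times r1 from r2.
  [ 1  3  -3/2  -1/2  1/4 ]
  [ 0  0     0     0   -1 ]
  [ 2  6    -3    -1    1 ]
Subtract 2 times r1 from r3.
  [ 1  3  -3/2  -1/2  1/4 ]
  [ 0  0     0     0   -1 ]
  [ 0  0     0     0  1/2 ]
Multiply r2 by -1.
  [ 1  3  -3/2  -1/2  1/4 ]
  [ 0  0     0     0    1 ]
  [ 0  0     0     0  1/2 ]
Subtract 1/2 times r2 from r3.
  [ 1  3  -3/2  -1/2  1/4 ]
  [ 0  0     0     0    1 ]
  [ 0  0     0     0    0 ]
Subtract 1/4 times r2 from r1.
  [ 1  3  -3/2  -1/2  0 ]
  [ 0  0     0     0  1 ]
  [ 0  0     0     0  0 ]
The reduced form has 2 nonzero rows.

rank = 2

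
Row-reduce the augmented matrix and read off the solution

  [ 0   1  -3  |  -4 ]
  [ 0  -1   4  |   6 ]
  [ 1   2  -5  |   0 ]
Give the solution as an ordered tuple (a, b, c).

R1 <=> R3
  [ 1   2  -5  |   0 ]
  [ 0  -1   4  |   6 ]
  [ 0   1  -3  |  -4 ]
R2 := -1·R2
  [ 1  2  -5  |   0 ]
  [ 0  1  -4  |  -6 ]
  [ 0  1  -3  |  -4 ]
R3 := R3 − R2
  [ 1  2  -5  |   0 ]
  [ 0  1  -4  |  -6 ]
  [ 0  0   1  |   2 ]
R2 := R2 + 4·R3
  [ 1  2  -5  |  0 ]
  [ 0  1   0  |  2 ]
  [ 0  0   1  |  2 ]
R1 := R1 + 5·R3
  [ 1  2  0  |  10 ]
  [ 0  1  0  |   2 ]
  [ 0  0  1  |   2 ]
R1 := R1 − 2·R2
  [ 1  0  0  |  6 ]
  [ 0  1  0  |  2 ]
  [ 0  0  1  |  2 ]
Reading off the last column: a = 6, b = 2, c = 2.

(6, 2, 2)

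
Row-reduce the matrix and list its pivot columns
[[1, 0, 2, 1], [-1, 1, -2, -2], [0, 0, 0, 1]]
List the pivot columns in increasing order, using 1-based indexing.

1, 2, 4

R2 ← R2 + R1
  [ 1  0  2   1 ]
  [ 0  1  0  -1 ]
  [ 0  0  0   1 ]
R2 ← R2 + R3
  [ 1  0  2  1 ]
  [ 0  1  0  0 ]
  [ 0  0  0  1 ]
R1 ← R1 − R3
  [ 1  0  2  0 ]
  [ 0  1  0  0 ]
  [ 0  0  0  1 ]
Pivot columns are the columns containing a leading 1.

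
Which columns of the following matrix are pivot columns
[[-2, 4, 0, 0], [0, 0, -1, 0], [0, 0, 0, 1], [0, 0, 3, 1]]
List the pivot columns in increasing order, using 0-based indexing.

0, 2, 3

R1 ← -1/2·R1
  [ 1  -2   0  0 ]
  [ 0   0  -1  0 ]
  [ 0   0   0  1 ]
  [ 0   0   3  1 ]
R2 ← -1·R2
  [ 1  -2  0  0 ]
  [ 0   0  1  0 ]
  [ 0   0  0  1 ]
  [ 0   0  3  1 ]
R4 ← R4 − 3·R2
  [ 1  -2  0  0 ]
  [ 0   0  1  0 ]
  [ 0   0  0  1 ]
  [ 0   0  0  1 ]
R4 ← R4 − R3
  [ 1  -2  0  0 ]
  [ 0   0  1  0 ]
  [ 0   0  0  1 ]
  [ 0   0  0  0 ]
Pivot columns are the columns containing a leading 1.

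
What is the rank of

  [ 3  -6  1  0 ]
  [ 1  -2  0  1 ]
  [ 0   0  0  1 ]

rank = 3

r1 ← 1/3·r1
  [ 1  -2  1/3  0 ]
  [ 1  -2    0  1 ]
  [ 0   0    0  1 ]
r2 ← r2 − r1
  [ 1  -2   1/3  0 ]
  [ 0   0  -1/3  1 ]
  [ 0   0     0  1 ]
r2 ← -3·r2
  [ 1  -2  1/3   0 ]
  [ 0   0    1  -3 ]
  [ 0   0    0   1 ]
r2 ← r2 + 3·r3
  [ 1  -2  1/3  0 ]
  [ 0   0    1  0 ]
  [ 0   0    0  1 ]
r1 ← r1 − 1/3·r2
  [ 1  -2  0  0 ]
  [ 0   0  1  0 ]
  [ 0   0  0  1 ]
The reduced form has 3 nonzero rows.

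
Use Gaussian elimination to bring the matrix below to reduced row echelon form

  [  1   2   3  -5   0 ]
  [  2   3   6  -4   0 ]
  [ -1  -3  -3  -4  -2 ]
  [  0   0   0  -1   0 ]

[[1, 0, 3, 0, 0], [0, 1, 0, 0, 0], [0, 0, 0, 1, 0], [0, 0, 0, 0, 1]]

R2 -> R2 − 2·R1
  [  1   2   3  -5   0 ]
  [  0  -1   0   6   0 ]
  [ -1  -3  -3  -4  -2 ]
  [  0   0   0  -1   0 ]
R3 -> R3 + R1
  [ 1   2  3  -5   0 ]
  [ 0  -1  0   6   0 ]
  [ 0  -1  0  -9  -2 ]
  [ 0   0  0  -1   0 ]
R2 -> -1·R2
  [ 1   2  3  -5   0 ]
  [ 0   1  0  -6   0 ]
  [ 0  -1  0  -9  -2 ]
  [ 0   0  0  -1   0 ]
R3 -> R3 + R2
  [ 1  2  3   -5   0 ]
  [ 0  1  0   -6   0 ]
  [ 0  0  0  -15  -2 ]
  [ 0  0  0   -1   0 ]
R3 -> -1/15·R3
  [ 1  2  3  -5     0 ]
  [ 0  1  0  -6     0 ]
  [ 0  0  0   1  2/15 ]
  [ 0  0  0  -1     0 ]
R4 -> R4 + R3
  [ 1  2  3  -5     0 ]
  [ 0  1  0  -6     0 ]
  [ 0  0  0   1  2/15 ]
  [ 0  0  0   0  2/15 ]
R4 -> 15/2·R4
  [ 1  2  3  -5     0 ]
  [ 0  1  0  -6     0 ]
  [ 0  0  0   1  2/15 ]
  [ 0  0  0   0     1 ]
R3 -> R3 − 2/15·R4
  [ 1  2  3  -5  0 ]
  [ 0  1  0  -6  0 ]
  [ 0  0  0   1  0 ]
  [ 0  0  0   0  1 ]
R2 -> R2 + 6·R3
  [ 1  2  3  -5  0 ]
  [ 0  1  0   0  0 ]
  [ 0  0  0   1  0 ]
  [ 0  0  0   0  1 ]
R1 -> R1 + 5·R3
  [ 1  2  3  0  0 ]
  [ 0  1  0  0  0 ]
  [ 0  0  0  1  0 ]
  [ 0  0  0  0  1 ]
R1 -> R1 − 2·R2
  [ 1  0  3  0  0 ]
  [ 0  1  0  0  0 ]
  [ 0  0  0  1  0 ]
  [ 0  0  0  0  1 ]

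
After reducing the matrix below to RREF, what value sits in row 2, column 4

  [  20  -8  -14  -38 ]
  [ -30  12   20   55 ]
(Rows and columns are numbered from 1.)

R1 -> 1/20·R1
  [   1  -2/5  -7/10  -19/10 ]
  [ -30    12     20      55 ]
R2 -> R2 + 30·R1
  [ 1  -2/5  -7/10  -19/10 ]
  [ 0     0     -1      -2 ]
R2 -> -1·R2
  [ 1  -2/5  -7/10  -19/10 ]
  [ 0     0      1       2 ]
R1 -> R1 + 7/10·R2
  [ 1  -2/5  0  -1/2 ]
  [ 0     0  1     2 ]

2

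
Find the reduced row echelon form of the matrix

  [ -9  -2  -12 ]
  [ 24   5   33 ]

[[1, 0, 2], [0, 1, -3]]

Multiply r1 by -1/9.
  [  1  2/9  4/3 ]
  [ 24    5   33 ]
Subtract 24 times r1 from r2.
  [ 1   2/9  4/3 ]
  [ 0  -1/3    1 ]
Multiply r2 by -3.
  [ 1  2/9  4/3 ]
  [ 0    1   -3 ]
Subtract 2/9 times r2 from r1.
  [ 1  0   2 ]
  [ 0  1  -3 ]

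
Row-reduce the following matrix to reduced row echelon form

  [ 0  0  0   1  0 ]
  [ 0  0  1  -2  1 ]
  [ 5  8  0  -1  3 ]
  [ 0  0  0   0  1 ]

ρ1 <=> ρ3
  [ 5  8  0  -1  3 ]
  [ 0  0  1  -2  1 ]
  [ 0  0  0   1  0 ]
  [ 0  0  0   0  1 ]
ρ1 → 1/5·ρ1
  [ 1  8/5  0  -1/5  3/5 ]
  [ 0    0  1    -2    1 ]
  [ 0    0  0     1    0 ]
  [ 0    0  0     0    1 ]
ρ2 → ρ2 − ρ4
  [ 1  8/5  0  -1/5  3/5 ]
  [ 0    0  1    -2    0 ]
  [ 0    0  0     1    0 ]
  [ 0    0  0     0    1 ]
ρ1 → ρ1 − 3/5·ρ4
  [ 1  8/5  0  -1/5  0 ]
  [ 0    0  1    -2  0 ]
  [ 0    0  0     1  0 ]
  [ 0    0  0     0  1 ]
ρ2 → ρ2 + 2·ρ3
  [ 1  8/5  0  -1/5  0 ]
  [ 0    0  1     0  0 ]
  [ 0    0  0     1  0 ]
  [ 0    0  0     0  1 ]
ρ1 → ρ1 + 1/5·ρ3
  [ 1  8/5  0  0  0 ]
  [ 0    0  1  0  0 ]
  [ 0    0  0  1  0 ]
  [ 0    0  0  0  1 ]

[[1, 8/5, 0, 0, 0], [0, 0, 1, 0, 0], [0, 0, 0, 1, 0], [0, 0, 0, 0, 1]]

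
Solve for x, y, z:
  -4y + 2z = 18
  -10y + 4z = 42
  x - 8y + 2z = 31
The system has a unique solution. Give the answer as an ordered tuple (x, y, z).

Form the augmented matrix and row-reduce:
  [ 0   -4  2  |  18 ]
  [ 0  -10  4  |  42 ]
  [ 1   -8  2  |  31 ]
ρ1 ↔ ρ3
ρ2 ← -1/10·ρ2
ρ3 ← ρ3 + 4·ρ2
ρ3 ← 5/2·ρ3
ρ2 ← ρ2 + 2/5·ρ3
ρ1 ← ρ1 − 2·ρ3
ρ1 ← ρ1 + 8·ρ2
Reading off the last column: x = 1, y = -3, z = 3.

(1, -3, 3)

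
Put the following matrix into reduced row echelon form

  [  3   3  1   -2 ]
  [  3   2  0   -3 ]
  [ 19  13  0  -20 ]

r1 → 1/3·r1
  [  1   1  1/3  -2/3 ]
  [  3   2    0    -3 ]
  [ 19  13    0   -20 ]
r2 → r2 − 3·r1
  [  1   1  1/3  -2/3 ]
  [  0  -1   -1    -1 ]
  [ 19  13    0   -20 ]
r3 → r3 − 19·r1
  [ 1   1    1/3   -2/3 ]
  [ 0  -1     -1     -1 ]
  [ 0  -6  -19/3  -22/3 ]
r2 → -1·r2
  [ 1   1    1/3   -2/3 ]
  [ 0   1      1      1 ]
  [ 0  -6  -19/3  -22/3 ]
r3 → r3 + 6·r2
  [ 1  1   1/3  -2/3 ]
  [ 0  1     1     1 ]
  [ 0  0  -1/3  -4/3 ]
r3 → -3·r3
  [ 1  1  1/3  -2/3 ]
  [ 0  1    1     1 ]
  [ 0  0    1     4 ]
r2 → r2 − r3
  [ 1  1  1/3  -2/3 ]
  [ 0  1    0    -3 ]
  [ 0  0    1     4 ]
r1 → r1 − 1/3·r3
  [ 1  1  0  -2 ]
  [ 0  1  0  -3 ]
  [ 0  0  1   4 ]
r1 → r1 − r2
  [ 1  0  0   1 ]
  [ 0  1  0  -3 ]
  [ 0  0  1   4 ]

[[1, 0, 0, 1], [0, 1, 0, -3], [0, 0, 1, 4]]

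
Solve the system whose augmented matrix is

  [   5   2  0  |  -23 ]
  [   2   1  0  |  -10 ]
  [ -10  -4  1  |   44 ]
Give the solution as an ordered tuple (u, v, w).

(-3, -4, -2)

r1 → 1/5·r1
  [   1  2/5  0  |  -23/5 ]
  [   2    1  0  |    -10 ]
  [ -10   -4  1  |     44 ]
r2 → r2 − 2·r1
  [   1  2/5  0  |  -23/5 ]
  [   0  1/5  0  |   -4/5 ]
  [ -10   -4  1  |     44 ]
r3 → r3 + 10·r1
  [ 1  2/5  0  |  -23/5 ]
  [ 0  1/5  0  |   -4/5 ]
  [ 0    0  1  |     -2 ]
r2 → 5·r2
  [ 1  2/5  0  |  -23/5 ]
  [ 0    1  0  |     -4 ]
  [ 0    0  1  |     -2 ]
r1 → r1 − 2/5·r2
  [ 1  0  0  |  -3 ]
  [ 0  1  0  |  -4 ]
  [ 0  0  1  |  -2 ]
Reading off the last column: u = -3, v = -4, w = -2.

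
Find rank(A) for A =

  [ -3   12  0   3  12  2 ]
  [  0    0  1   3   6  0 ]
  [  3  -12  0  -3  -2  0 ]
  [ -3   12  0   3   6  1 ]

R1 -> -1/3·R1
  [  1   -4  0  -1  -4  -2/3 ]
  [  0    0  1   3   6     0 ]
  [  3  -12  0  -3  -2     0 ]
  [ -3   12  0   3   6     1 ]
R3 -> R3 − 3·R1
  [  1  -4  0  -1  -4  -2/3 ]
  [  0   0  1   3   6     0 ]
  [  0   0  0   0  10     2 ]
  [ -3  12  0   3   6     1 ]
R4 -> R4 + 3·R1
  [ 1  -4  0  -1  -4  -2/3 ]
  [ 0   0  1   3   6     0 ]
  [ 0   0  0   0  10     2 ]
  [ 0   0  0   0  -6    -1 ]
R3 -> 1/10·R3
  [ 1  -4  0  -1  -4  -2/3 ]
  [ 0   0  1   3   6     0 ]
  [ 0   0  0   0   1   1/5 ]
  [ 0   0  0   0  -6    -1 ]
R4 -> R4 + 6·R3
  [ 1  -4  0  -1  -4  -2/3 ]
  [ 0   0  1   3   6     0 ]
  [ 0   0  0   0   1   1/5 ]
  [ 0   0  0   0   0   1/5 ]
R4 -> 5·R4
  [ 1  -4  0  -1  -4  -2/3 ]
  [ 0   0  1   3   6     0 ]
  [ 0   0  0   0   1   1/5 ]
  [ 0   0  0   0   0     1 ]
R3 -> R3 − 1/5·R4
  [ 1  -4  0  -1  -4  -2/3 ]
  [ 0   0  1   3   6     0 ]
  [ 0   0  0   0   1     0 ]
  [ 0   0  0   0   0     1 ]
R1 -> R1 + 2/3·R4
  [ 1  -4  0  -1  -4  0 ]
  [ 0   0  1   3   6  0 ]
  [ 0   0  0   0   1  0 ]
  [ 0   0  0   0   0  1 ]
R2 -> R2 − 6·R3
  [ 1  -4  0  -1  -4  0 ]
  [ 0   0  1   3   0  0 ]
  [ 0   0  0   0   1  0 ]
  [ 0   0  0   0   0  1 ]
R1 -> R1 + 4·R3
  [ 1  -4  0  -1  0  0 ]
  [ 0   0  1   3  0  0 ]
  [ 0   0  0   0  1  0 ]
  [ 0   0  0   0  0  1 ]
The reduced form has 4 nonzero rows.

rank = 4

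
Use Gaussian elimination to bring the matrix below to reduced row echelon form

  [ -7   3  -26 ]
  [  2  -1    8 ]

[[1, 0, 2], [0, 1, -4]]

Multiply ρ1 by -1/7.
Subtract 2 times ρ1 from ρ2.
Multiply ρ2 by -7.
Add 3/7 times ρ2 to ρ1.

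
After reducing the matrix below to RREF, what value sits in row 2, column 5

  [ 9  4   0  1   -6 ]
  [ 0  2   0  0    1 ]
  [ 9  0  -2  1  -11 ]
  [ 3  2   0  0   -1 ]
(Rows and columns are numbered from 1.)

1/2

R1 -> 1/9·R1
  [ 1  4/9   0  1/9  -2/3 ]
  [ 0    2   0    0     1 ]
  [ 9    0  -2    1   -11 ]
  [ 3    2   0    0    -1 ]
R3 -> R3 − 9·R1
  [ 1  4/9   0  1/9  -2/3 ]
  [ 0    2   0    0     1 ]
  [ 0   -4  -2    0    -5 ]
  [ 3    2   0    0    -1 ]
R4 -> R4 − 3·R1
  [ 1  4/9   0   1/9  -2/3 ]
  [ 0    2   0     0     1 ]
  [ 0   -4  -2     0    -5 ]
  [ 0  2/3   0  -1/3     1 ]
R2 -> 1/2·R2
  [ 1  4/9   0   1/9  -2/3 ]
  [ 0    1   0     0   1/2 ]
  [ 0   -4  -2     0    -5 ]
  [ 0  2/3   0  -1/3     1 ]
R3 -> R3 + 4·R2
  [ 1  4/9   0   1/9  -2/3 ]
  [ 0    1   0     0   1/2 ]
  [ 0    0  -2     0    -3 ]
  [ 0  2/3   0  -1/3     1 ]
R4 -> R4 − 2/3·R2
  [ 1  4/9   0   1/9  -2/3 ]
  [ 0    1   0     0   1/2 ]
  [ 0    0  -2     0    -3 ]
  [ 0    0   0  -1/3   2/3 ]
R3 -> -1/2·R3
  [ 1  4/9  0   1/9  -2/3 ]
  [ 0    1  0     0   1/2 ]
  [ 0    0  1     0   3/2 ]
  [ 0    0  0  -1/3   2/3 ]
R4 -> -3·R4
  [ 1  4/9  0  1/9  -2/3 ]
  [ 0    1  0    0   1/2 ]
  [ 0    0  1    0   3/2 ]
  [ 0    0  0    1    -2 ]
R1 -> R1 − 1/9·R4
  [ 1  4/9  0  0  -4/9 ]
  [ 0    1  0  0   1/2 ]
  [ 0    0  1  0   3/2 ]
  [ 0    0  0  1    -2 ]
R1 -> R1 − 4/9·R2
  [ 1  0  0  0  -2/3 ]
  [ 0  1  0  0   1/2 ]
  [ 0  0  1  0   3/2 ]
  [ 0  0  0  1    -2 ]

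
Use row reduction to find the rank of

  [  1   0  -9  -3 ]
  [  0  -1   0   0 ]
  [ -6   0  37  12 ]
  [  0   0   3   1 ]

rank = 4

R3 := R3 + 6·R1
  [ 1   0   -9  -3 ]
  [ 0  -1    0   0 ]
  [ 0   0  -17  -6 ]
  [ 0   0    3   1 ]
R2 := -1·R2
  [ 1  0   -9  -3 ]
  [ 0  1    0   0 ]
  [ 0  0  -17  -6 ]
  [ 0  0    3   1 ]
R3 := -1/17·R3
  [ 1  0  -9    -3 ]
  [ 0  1   0     0 ]
  [ 0  0   1  6/17 ]
  [ 0  0   3     1 ]
R4 := R4 − 3·R3
  [ 1  0  -9     -3 ]
  [ 0  1   0      0 ]
  [ 0  0   1   6/17 ]
  [ 0  0   0  -1/17 ]
R4 := -17·R4
  [ 1  0  -9    -3 ]
  [ 0  1   0     0 ]
  [ 0  0   1  6/17 ]
  [ 0  0   0     1 ]
R3 := R3 − 6/17·R4
  [ 1  0  -9  -3 ]
  [ 0  1   0   0 ]
  [ 0  0   1   0 ]
  [ 0  0   0   1 ]
R1 := R1 + 3·R4
  [ 1  0  -9  0 ]
  [ 0  1   0  0 ]
  [ 0  0   1  0 ]
  [ 0  0   0  1 ]
R1 := R1 + 9·R3
  [ 1  0  0  0 ]
  [ 0  1  0  0 ]
  [ 0  0  1  0 ]
  [ 0  0  0  1 ]
The reduced form has 4 nonzero rows.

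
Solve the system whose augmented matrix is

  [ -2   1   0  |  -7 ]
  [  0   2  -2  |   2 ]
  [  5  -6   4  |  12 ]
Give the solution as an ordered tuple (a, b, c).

(2, -3, -4)

R1 ← -1/2·R1
  [ 1  -1/2   0  |  7/2 ]
  [ 0     2  -2  |    2 ]
  [ 5    -6   4  |   12 ]
R3 ← R3 − 5·R1
  [ 1  -1/2   0  |    7/2 ]
  [ 0     2  -2  |      2 ]
  [ 0  -7/2   4  |  -11/2 ]
R2 ← 1/2·R2
  [ 1  -1/2   0  |    7/2 ]
  [ 0     1  -1  |      1 ]
  [ 0  -7/2   4  |  -11/2 ]
R3 ← R3 + 7/2·R2
  [ 1  -1/2    0  |  7/2 ]
  [ 0     1   -1  |    1 ]
  [ 0     0  1/2  |   -2 ]
R3 ← 2·R3
  [ 1  -1/2   0  |  7/2 ]
  [ 0     1  -1  |    1 ]
  [ 0     0   1  |   -4 ]
R2 ← R2 + R3
  [ 1  -1/2  0  |  7/2 ]
  [ 0     1  0  |   -3 ]
  [ 0     0  1  |   -4 ]
R1 ← R1 + 1/2·R2
  [ 1  0  0  |   2 ]
  [ 0  1  0  |  -3 ]
  [ 0  0  1  |  -4 ]
Reading off the last column: a = 2, b = -3, c = -4.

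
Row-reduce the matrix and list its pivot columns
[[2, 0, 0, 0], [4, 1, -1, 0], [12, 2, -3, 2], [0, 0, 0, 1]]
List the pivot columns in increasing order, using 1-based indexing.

r1 -> 1/2·r1
  [  1  0   0  0 ]
  [  4  1  -1  0 ]
  [ 12  2  -3  2 ]
  [  0  0   0  1 ]
r2 -> r2 − 4·r1
  [  1  0   0  0 ]
  [  0  1  -1  0 ]
  [ 12  2  -3  2 ]
  [  0  0   0  1 ]
r3 -> r3 − 12·r1
  [ 1  0   0  0 ]
  [ 0  1  -1  0 ]
  [ 0  2  -3  2 ]
  [ 0  0   0  1 ]
r3 -> r3 − 2·r2
  [ 1  0   0  0 ]
  [ 0  1  -1  0 ]
  [ 0  0  -1  2 ]
  [ 0  0   0  1 ]
r3 -> -1·r3
  [ 1  0   0   0 ]
  [ 0  1  -1   0 ]
  [ 0  0   1  -2 ]
  [ 0  0   0   1 ]
r3 -> r3 + 2·r4
  [ 1  0   0  0 ]
  [ 0  1  -1  0 ]
  [ 0  0   1  0 ]
  [ 0  0   0  1 ]
r2 -> r2 + r3
  [ 1  0  0  0 ]
  [ 0  1  0  0 ]
  [ 0  0  1  0 ]
  [ 0  0  0  1 ]
Pivot columns are the columns containing a leading 1.

1, 2, 3, 4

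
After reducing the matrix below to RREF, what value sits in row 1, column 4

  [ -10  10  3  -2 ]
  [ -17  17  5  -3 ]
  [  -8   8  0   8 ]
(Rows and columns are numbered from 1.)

Multiply R1 by -1/10.
  [   1  -1  -3/10  1/5 ]
  [ -17  17      5   -3 ]
  [  -8   8      0    8 ]
Add 17 times R1 to R2.
  [  1  -1  -3/10  1/5 ]
  [  0   0  -1/10  2/5 ]
  [ -8   8      0    8 ]
Add 8 times R1 to R3.
  [ 1  -1  -3/10   1/5 ]
  [ 0   0  -1/10   2/5 ]
  [ 0   0  -12/5  48/5 ]
Multiply R2 by -10.
  [ 1  -1  -3/10   1/5 ]
  [ 0   0      1    -4 ]
  [ 0   0  -12/5  48/5 ]
Add 12/5 times R2 to R3.
  [ 1  -1  -3/10  1/5 ]
  [ 0   0      1   -4 ]
  [ 0   0      0    0 ]
Add 3/10 times R2 to R1.
  [ 1  -1  0  -1 ]
  [ 0   0  1  -4 ]
  [ 0   0  0   0 ]

-1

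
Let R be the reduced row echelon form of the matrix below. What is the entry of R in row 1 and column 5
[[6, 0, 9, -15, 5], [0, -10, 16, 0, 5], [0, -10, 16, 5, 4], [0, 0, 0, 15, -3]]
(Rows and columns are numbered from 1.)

R1 ← 1/6·R1
  [ 1    0  3/2  -5/2  5/6 ]
  [ 0  -10   16     0    5 ]
  [ 0  -10   16     5    4 ]
  [ 0    0    0    15   -3 ]
R2 ← -1/10·R2
  [ 1    0   3/2  -5/2   5/6 ]
  [ 0    1  -8/5     0  -1/2 ]
  [ 0  -10    16     5     4 ]
  [ 0    0     0    15    -3 ]
R3 ← R3 + 10·R2
  [ 1  0   3/2  -5/2   5/6 ]
  [ 0  1  -8/5     0  -1/2 ]
  [ 0  0     0     5    -1 ]
  [ 0  0     0    15    -3 ]
R3 ← 1/5·R3
  [ 1  0   3/2  -5/2   5/6 ]
  [ 0  1  -8/5     0  -1/2 ]
  [ 0  0     0     1  -1/5 ]
  [ 0  0     0    15    -3 ]
R4 ← R4 − 15·R3
  [ 1  0   3/2  -5/2   5/6 ]
  [ 0  1  -8/5     0  -1/2 ]
  [ 0  0     0     1  -1/5 ]
  [ 0  0     0     0     0 ]
R1 ← R1 + 5/2·R3
  [ 1  0   3/2  0   1/3 ]
  [ 0  1  -8/5  0  -1/2 ]
  [ 0  0     0  1  -1/5 ]
  [ 0  0     0  0     0 ]

1/3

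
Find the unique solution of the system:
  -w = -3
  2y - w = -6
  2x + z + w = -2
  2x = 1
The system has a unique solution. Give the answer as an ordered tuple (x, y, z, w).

Form the augmented matrix and row-reduce:
  [ 0  0  0  -1  |  -3 ]
  [ 0  2  0  -1  |  -6 ]
  [ 2  0  1   1  |  -2 ]
  [ 2  0  0   0  |   1 ]
ρ1 <=> ρ3
  [ 2  0  1   1  |  -2 ]
  [ 0  2  0  -1  |  -6 ]
  [ 0  0  0  -1  |  -3 ]
  [ 2  0  0   0  |   1 ]
ρ1 := 1/2·ρ1
  [ 1  0  1/2  1/2  |  -1 ]
  [ 0  2    0   -1  |  -6 ]
  [ 0  0    0   -1  |  -3 ]
  [ 2  0    0    0  |   1 ]
ρ4 := ρ4 − 2·ρ1
  [ 1  0  1/2  1/2  |  -1 ]
  [ 0  2    0   -1  |  -6 ]
  [ 0  0    0   -1  |  -3 ]
  [ 0  0   -1   -1  |   3 ]
ρ2 := 1/2·ρ2
  [ 1  0  1/2   1/2  |  -1 ]
  [ 0  1    0  -1/2  |  -3 ]
  [ 0  0    0    -1  |  -3 ]
  [ 0  0   -1    -1  |   3 ]
ρ3 <=> ρ4
  [ 1  0  1/2   1/2  |  -1 ]
  [ 0  1    0  -1/2  |  -3 ]
  [ 0  0   -1    -1  |   3 ]
  [ 0  0    0    -1  |  -3 ]
ρ3 := -1·ρ3
  [ 1  0  1/2   1/2  |  -1 ]
  [ 0  1    0  -1/2  |  -3 ]
  [ 0  0    1     1  |  -3 ]
  [ 0  0    0    -1  |  -3 ]
ρ4 := -1·ρ4
  [ 1  0  1/2   1/2  |  -1 ]
  [ 0  1    0  -1/2  |  -3 ]
  [ 0  0    1     1  |  -3 ]
  [ 0  0    0     1  |   3 ]
ρ3 := ρ3 − ρ4
  [ 1  0  1/2   1/2  |  -1 ]
  [ 0  1    0  -1/2  |  -3 ]
  [ 0  0    1     0  |  -6 ]
  [ 0  0    0     1  |   3 ]
ρ2 := ρ2 + 1/2·ρ4
  [ 1  0  1/2  1/2  |    -1 ]
  [ 0  1    0    0  |  -3/2 ]
  [ 0  0    1    0  |    -6 ]
  [ 0  0    0    1  |     3 ]
ρ1 := ρ1 − 1/2·ρ4
  [ 1  0  1/2  0  |  -5/2 ]
  [ 0  1    0  0  |  -3/2 ]
  [ 0  0    1  0  |    -6 ]
  [ 0  0    0  1  |     3 ]
ρ1 := ρ1 − 1/2·ρ3
  [ 1  0  0  0  |   1/2 ]
  [ 0  1  0  0  |  -3/2 ]
  [ 0  0  1  0  |    -6 ]
  [ 0  0  0  1  |     3 ]
Reading off the last column: x = 1/2, y = -3/2, z = -6, w = 3.

(1/2, -3/2, -6, 3)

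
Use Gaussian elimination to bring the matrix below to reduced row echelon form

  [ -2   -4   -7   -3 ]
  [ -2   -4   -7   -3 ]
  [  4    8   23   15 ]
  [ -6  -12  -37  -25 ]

[[1, 2, 0, -2], [0, 0, 1, 1], [0, 0, 0, 0], [0, 0, 0, 0]]

R1 ← -1/2·R1
R2 ← R2 + 2·R1
R3 ← R3 − 4·R1
R4 ← R4 + 6·R1
R2 <-> R3
R2 ← 1/9·R2
R4 ← R4 + 16·R2
R1 ← R1 − 7/2·R2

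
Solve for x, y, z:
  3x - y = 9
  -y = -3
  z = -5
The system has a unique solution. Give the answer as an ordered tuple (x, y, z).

Form the augmented matrix and row-reduce:
  [ 3  -1  0  |   9 ]
  [ 0  -1  0  |  -3 ]
  [ 0   0  1  |  -5 ]
r1 ← 1/3·r1
  [ 1  -1/3  0  |   3 ]
  [ 0    -1  0  |  -3 ]
  [ 0     0  1  |  -5 ]
r2 ← -1·r2
  [ 1  -1/3  0  |   3 ]
  [ 0     1  0  |   3 ]
  [ 0     0  1  |  -5 ]
r1 ← r1 + 1/3·r2
  [ 1  0  0  |   4 ]
  [ 0  1  0  |   3 ]
  [ 0  0  1  |  -5 ]
Reading off the last column: x = 4, y = 3, z = -5.

(4, 3, -5)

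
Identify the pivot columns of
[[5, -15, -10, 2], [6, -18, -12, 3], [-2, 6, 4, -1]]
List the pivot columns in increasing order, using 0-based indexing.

ρ1 -> 1/5·ρ1
  [  1   -3   -2  2/5 ]
  [  6  -18  -12    3 ]
  [ -2    6    4   -1 ]
ρ2 -> ρ2 − 6·ρ1
  [  1  -3  -2  2/5 ]
  [  0   0   0  3/5 ]
  [ -2   6   4   -1 ]
ρ3 -> ρ3 + 2·ρ1
  [ 1  -3  -2   2/5 ]
  [ 0   0   0   3/5 ]
  [ 0   0   0  -1/5 ]
ρ2 -> 5/3·ρ2
  [ 1  -3  -2   2/5 ]
  [ 0   0   0     1 ]
  [ 0   0   0  -1/5 ]
ρ3 -> ρ3 + 1/5·ρ2
  [ 1  -3  -2  2/5 ]
  [ 0   0   0    1 ]
  [ 0   0   0    0 ]
ρ1 -> ρ1 − 2/5·ρ2
  [ 1  -3  -2  0 ]
  [ 0   0   0  1 ]
  [ 0   0   0  0 ]
Pivot columns are the columns containing a leading 1.

0, 3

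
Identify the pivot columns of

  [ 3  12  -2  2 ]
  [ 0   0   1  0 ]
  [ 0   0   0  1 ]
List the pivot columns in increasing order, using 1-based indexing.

1, 3, 4

r1 := 1/3·r1
r1 := r1 − 2/3·r3
r1 := r1 + 2/3·r2
Pivot columns are the columns containing a leading 1.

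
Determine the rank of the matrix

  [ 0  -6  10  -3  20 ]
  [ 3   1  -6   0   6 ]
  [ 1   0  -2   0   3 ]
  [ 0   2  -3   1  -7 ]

rank = 4

Swap r1 and r2.
  [ 3   1  -6   0   6 ]
  [ 0  -6  10  -3  20 ]
  [ 1   0  -2   0   3 ]
  [ 0   2  -3   1  -7 ]
Multiply r1 by 1/3.
  [ 1  1/3  -2   0   2 ]
  [ 0   -6  10  -3  20 ]
  [ 1    0  -2   0   3 ]
  [ 0    2  -3   1  -7 ]
Subtract r1 from r3.
  [ 1   1/3  -2   0   2 ]
  [ 0    -6  10  -3  20 ]
  [ 0  -1/3   0   0   1 ]
  [ 0     2  -3   1  -7 ]
Multiply r2 by -1/6.
  [ 1   1/3    -2    0      2 ]
  [ 0     1  -5/3  1/2  -10/3 ]
  [ 0  -1/3     0    0      1 ]
  [ 0     2    -3    1     -7 ]
Add 1/3 times r2 to r3.
  [ 1  1/3    -2    0      2 ]
  [ 0    1  -5/3  1/2  -10/3 ]
  [ 0    0  -5/9  1/6   -1/9 ]
  [ 0    2    -3    1     -7 ]
Subtract 2 times r2 from r4.
  [ 1  1/3    -2    0      2 ]
  [ 0    1  -5/3  1/2  -10/3 ]
  [ 0    0  -5/9  1/6   -1/9 ]
  [ 0    0   1/3    0   -1/3 ]
Multiply r3 by -9/5.
  [ 1  1/3    -2      0      2 ]
  [ 0    1  -5/3    1/2  -10/3 ]
  [ 0    0     1  -3/10    1/5 ]
  [ 0    0   1/3      0   -1/3 ]
Subtract 1/3 times r3 from r4.
  [ 1  1/3    -2      0      2 ]
  [ 0    1  -5/3    1/2  -10/3 ]
  [ 0    0     1  -3/10    1/5 ]
  [ 0    0     0   1/10   -2/5 ]
Multiply r4 by 10.
  [ 1  1/3    -2      0      2 ]
  [ 0    1  -5/3    1/2  -10/3 ]
  [ 0    0     1  -3/10    1/5 ]
  [ 0    0     0      1     -4 ]
Add 3/10 times r4 to r3.
  [ 1  1/3    -2    0      2 ]
  [ 0    1  -5/3  1/2  -10/3 ]
  [ 0    0     1    0     -1 ]
  [ 0    0     0    1     -4 ]
Subtract 1/2 times r4 from r2.
  [ 1  1/3    -2  0     2 ]
  [ 0    1  -5/3  0  -4/3 ]
  [ 0    0     1  0    -1 ]
  [ 0    0     0  1    -4 ]
Add 5/3 times r3 to r2.
  [ 1  1/3  -2  0   2 ]
  [ 0    1   0  0  -3 ]
  [ 0    0   1  0  -1 ]
  [ 0    0   0  1  -4 ]
Add 2 times r3 to r1.
  [ 1  1/3  0  0   0 ]
  [ 0    1  0  0  -3 ]
  [ 0    0  1  0  -1 ]
  [ 0    0  0  1  -4 ]
Subtract 1/3 times r2 from r1.
  [ 1  0  0  0   1 ]
  [ 0  1  0  0  -3 ]
  [ 0  0  1  0  -1 ]
  [ 0  0  0  1  -4 ]
The reduced form has 4 nonzero rows.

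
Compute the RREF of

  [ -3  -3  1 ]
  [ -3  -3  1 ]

[[1, 1, -1/3], [0, 0, 0]]

R1 ← -1/3·R1
  [  1   1  -1/3 ]
  [ -3  -3     1 ]
R2 ← R2 + 3·R1
  [ 1  1  -1/3 ]
  [ 0  0     0 ]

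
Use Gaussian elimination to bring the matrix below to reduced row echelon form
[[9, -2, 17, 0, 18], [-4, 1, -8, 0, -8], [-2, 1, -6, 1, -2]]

[[1, 0, 1, 0, 2], [0, 1, -4, 0, 0], [0, 0, 0, 1, 2]]

R1 -> 1/9·R1
  [  1  -2/9  17/9  0   2 ]
  [ -4     1    -8  0  -8 ]
  [ -2     1    -6  1  -2 ]
R2 -> R2 + 4·R1
  [  1  -2/9  17/9  0   2 ]
  [  0   1/9  -4/9  0   0 ]
  [ -2     1    -6  1  -2 ]
R3 -> R3 + 2·R1
  [ 1  -2/9   17/9  0  2 ]
  [ 0   1/9   -4/9  0  0 ]
  [ 0   5/9  -20/9  1  2 ]
R2 -> 9·R2
  [ 1  -2/9   17/9  0  2 ]
  [ 0     1     -4  0  0 ]
  [ 0   5/9  -20/9  1  2 ]
R3 -> R3 − 5/9·R2
  [ 1  -2/9  17/9  0  2 ]
  [ 0     1    -4  0  0 ]
  [ 0     0     0  1  2 ]
R1 -> R1 + 2/9·R2
  [ 1  0   1  0  2 ]
  [ 0  1  -4  0  0 ]
  [ 0  0   0  1  2 ]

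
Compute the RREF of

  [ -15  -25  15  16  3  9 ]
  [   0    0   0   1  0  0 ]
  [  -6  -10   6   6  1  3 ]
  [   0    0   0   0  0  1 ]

R1 := -1/15·R1
  [  1  5/3  -1  -16/15  -1/5  -3/5 ]
  [  0    0   0       1     0     0 ]
  [ -6  -10   6       6     1     3 ]
  [  0    0   0       0     0     1 ]
R3 := R3 + 6·R1
  [ 1  5/3  -1  -16/15  -1/5  -3/5 ]
  [ 0    0   0       1     0     0 ]
  [ 0    0   0    -2/5  -1/5  -3/5 ]
  [ 0    0   0       0     0     1 ]
R3 := R3 + 2/5·R2
  [ 1  5/3  -1  -16/15  -1/5  -3/5 ]
  [ 0    0   0       1     0     0 ]
  [ 0    0   0       0  -1/5  -3/5 ]
  [ 0    0   0       0     0     1 ]
R3 := -5·R3
  [ 1  5/3  -1  -16/15  -1/5  -3/5 ]
  [ 0    0   0       1     0     0 ]
  [ 0    0   0       0     1     3 ]
  [ 0    0   0       0     0     1 ]
R3 := R3 − 3·R4
  [ 1  5/3  -1  -16/15  -1/5  -3/5 ]
  [ 0    0   0       1     0     0 ]
  [ 0    0   0       0     1     0 ]
  [ 0    0   0       0     0     1 ]
R1 := R1 + 3/5·R4
  [ 1  5/3  -1  -16/15  -1/5  0 ]
  [ 0    0   0       1     0  0 ]
  [ 0    0   0       0     1  0 ]
  [ 0    0   0       0     0  1 ]
R1 := R1 + 1/5·R3
  [ 1  5/3  -1  -16/15  0  0 ]
  [ 0    0   0       1  0  0 ]
  [ 0    0   0       0  1  0 ]
  [ 0    0   0       0  0  1 ]
R1 := R1 + 16/15·R2
  [ 1  5/3  -1  0  0  0 ]
  [ 0    0   0  1  0  0 ]
  [ 0    0   0  0  1  0 ]
  [ 0    0   0  0  0  1 ]

[[1, 5/3, -1, 0, 0, 0], [0, 0, 0, 1, 0, 0], [0, 0, 0, 0, 1, 0], [0, 0, 0, 0, 0, 1]]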